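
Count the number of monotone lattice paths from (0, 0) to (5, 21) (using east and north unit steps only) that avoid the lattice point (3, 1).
Number of paths = 64856

Total paths from (0, 0) to (5, 21): C(26, 5) = 65780. Paths through (3, 1): (paths (0, 0) → (3, 1)) × (paths (3, 1) → (5, 21)) = C(4, 3) · C(22, 2) = 4 · 231 = 924. Avoidance count = 65780 − 924 = 64856.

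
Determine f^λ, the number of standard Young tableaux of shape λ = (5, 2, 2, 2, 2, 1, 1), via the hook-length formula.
# SYT of shape (5, 2, 2, 2, 2, 1, 1) = 61425

Hook-length formula: f^λ = n! / Π hook(c), product over all cells c of the Young diagram. For λ = (5, 2, 2, 2, 2, 1, 1), n = 15 boxes. Hook lengths by row (left-to-right, top-to-bottom): [11, 8, 3, 2, 1]; [7, 4]; [6, 3]; [5, 2]; [4, 1]; [2]; [1]. Product of hooks = 21288960. So f^λ = 15! / 21288960 = 1307674368000 / 21288960 = 61425.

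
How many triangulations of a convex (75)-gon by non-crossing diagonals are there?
C_73 = 79463489365077377841208237632349268884500

These polygon triangulations are counted by the Catalan number C_n = (1/(n + 1)) · C(2n, n). For n = 73: C_73 = (1/74) · C(146, 73) = 5880298213015725960249409584793845897453000/74 = 79463489365077377841208237632349268884500.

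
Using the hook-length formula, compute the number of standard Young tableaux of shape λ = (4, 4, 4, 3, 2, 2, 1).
# SYT of shape (4, 4, 4, 3, 2, 2, 1) = 48498450

Hook-length formula: f^λ = n! / Π hook(c), product over all cells c of the Young diagram. For λ = (4, 4, 4, 3, 2, 2, 1), n = 20 boxes. Hook lengths by row (left-to-right, top-to-bottom): [10, 8, 5, 3]; [9, 7, 4, 2]; [8, 6, 3, 1]; [6, 4, 1]; [4, 2]; [3, 1]; [1]. Product of hooks = 50164531200. So f^λ = 20! / 50164531200 = 2432902008176640000 / 50164531200 = 48498450.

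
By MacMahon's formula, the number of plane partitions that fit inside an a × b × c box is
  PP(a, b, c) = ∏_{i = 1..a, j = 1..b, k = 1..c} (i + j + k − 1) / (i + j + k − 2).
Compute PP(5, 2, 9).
PP(5, 2, 9) = 1002001

Evaluate the triple product over i = 1..5, j = 1..2, k = 1..9. The factors are (2/1) · (3/2) · (4/3) · (5/4) · (6/5) · (7/6) · (8/7) · (9/8) · … (90 factors total). The numerators and denominators telescope so the product is an integer; carrying out the multiplication exactly gives PP(5, 2, 9) = 1002001.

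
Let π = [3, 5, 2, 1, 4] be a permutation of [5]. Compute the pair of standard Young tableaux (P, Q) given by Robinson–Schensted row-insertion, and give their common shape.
P = [1, 4] / [2, 5] / [3];  Q = [1, 2] / [3, 5] / [4];  common shape = (2, 2, 1)

Row-insert the values π_1, π_2, … into P one at a time, bumping the leftmost entry strictly greater than the inserted value down to the next row. The recording tableau Q records, in position (i, j), the step at which that cell was added to P.
  Insert 3 (step 1): P = [3];  Q = [1]
  Insert 5 (step 2): P = [3, 5];  Q = [1, 2]
  Insert 2 (step 3): P = [2, 5] / [3];  Q = [1, 2] / [3]
  Insert 1 (step 4): P = [1, 5] / [2] / [3];  Q = [1, 2] / [3] / [4]
  Insert 4 (step 5): P = [1, 4] / [2, 5] / [3];  Q = [1, 2] / [3, 5] / [4]
Final shape: (2, 2, 1).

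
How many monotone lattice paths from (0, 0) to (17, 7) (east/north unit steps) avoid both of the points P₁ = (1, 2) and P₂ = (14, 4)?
Number of paths = 230157

Inclusion–exclusion. Total paths: C(24, 17) = 346104. Through P₁: C(3, 1)·C(21, 16) = 61047. Through P₂: C(18, 14)·C(6, 3) = 61200. Since P₁ is strictly southwest of P₂, a monotone path through both must visit P₁ then P₂; paths through both = C(3, 1)·C(15, 13)·C(6, 3) = 6300. Avoid both = 346104 − 61047 − 61200 + 6300 = 230157.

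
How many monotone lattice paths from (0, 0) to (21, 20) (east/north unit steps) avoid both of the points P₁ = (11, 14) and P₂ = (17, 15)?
Number of paths = 166084442100

Inclusion–exclusion. Total paths: C(41, 21) = 269128937220. Through P₁: C(25, 11)·C(16, 10) = 35694859200. Through P₂: C(32, 17)·C(9, 4) = 71281062720. Since P₁ is strictly southwest of P₂, a monotone path through both must visit P₁ then P₂; paths through both = C(25, 11)·C(7, 6)·C(9, 4) = 3931426800. Avoid both = 269128937220 − 35694859200 − 71281062720 + 3931426800 = 166084442100.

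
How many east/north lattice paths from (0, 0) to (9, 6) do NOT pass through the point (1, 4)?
Number of paths = 4780

Total paths from (0, 0) to (9, 6): C(15, 9) = 5005. Paths through (1, 4): (paths (0, 0) → (1, 4)) × (paths (1, 4) → (9, 6)) = C(5, 1) · C(10, 8) = 5 · 45 = 225. Avoidance count = 5005 − 225 = 4780.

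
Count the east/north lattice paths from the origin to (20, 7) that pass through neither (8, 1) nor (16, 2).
Number of paths = 711882

Inclusion–exclusion. Total paths: C(27, 20) = 888030. Through P₁: C(9, 8)·C(18, 12) = 167076. Through P₂: C(18, 16)·C(9, 4) = 19278. Since P₁ is strictly southwest of P₂, a monotone path through both must visit P₁ then P₂; paths through both = C(9, 8)·C(9, 8)·C(9, 4) = 10206. Avoid both = 888030 − 167076 − 19278 + 10206 = 711882.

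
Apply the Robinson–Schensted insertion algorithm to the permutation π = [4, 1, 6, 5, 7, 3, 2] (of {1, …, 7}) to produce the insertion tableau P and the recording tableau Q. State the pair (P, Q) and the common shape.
P = [1, 2, 7] / [3, 5] / [4] / [6];  Q = [1, 3, 5] / [2, 4] / [6] / [7];  common shape = (3, 2, 1, 1)

Row-insert the values π_1, π_2, … into P one at a time, bumping the leftmost entry strictly greater than the inserted value down to the next row. The recording tableau Q records, in position (i, j), the step at which that cell was added to P.
  Insert 4 (step 1): P = [4];  Q = [1]
  Insert 1 (step 2): P = [1] / [4];  Q = [1] / [2]
  Insert 6 (step 3): P = [1, 6] / [4];  Q = [1, 3] / [2]
  Insert 5 (step 4): P = [1, 5] / [4, 6];  Q = [1, 3] / [2, 4]
  Insert 7 (step 5): P = [1, 5, 7] / [4, 6];  Q = [1, 3, 5] / [2, 4]
  Insert 3 (step 6): P = [1, 3, 7] / [4, 5] / [6];  Q = [1, 3, 5] / [2, 4] / [6]
  Insert 2 (step 7): P = [1, 2, 7] / [3, 5] / [4] / [6];  Q = [1, 3, 5] / [2, 4] / [6] / [7]
Final shape: (3, 2, 1, 1).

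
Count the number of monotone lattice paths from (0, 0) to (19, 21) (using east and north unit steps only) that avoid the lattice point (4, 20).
Number of paths = 131282238384

Total paths from (0, 0) to (19, 21): C(40, 19) = 131282408400. Paths through (4, 20): (paths (0, 0) → (4, 20)) × (paths (4, 20) → (19, 21)) = C(24, 4) · C(16, 15) = 10626 · 16 = 170016. Avoidance count = 131282408400 − 170016 = 131282238384.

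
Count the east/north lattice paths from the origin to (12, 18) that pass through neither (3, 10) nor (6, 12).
Number of paths = 65030069

Inclusion–exclusion. Total paths: C(30, 12) = 86493225. Through P₁: C(13, 3)·C(17, 9) = 6952660. Through P₂: C(18, 6)·C(12, 6) = 17153136. Since P₁ is strictly southwest of P₂, a monotone path through both must visit P₁ then P₂; paths through both = C(13, 3)·C(5, 3)·C(12, 6) = 2642640. Avoid both = 86493225 − 6952660 − 17153136 + 2642640 = 65030069.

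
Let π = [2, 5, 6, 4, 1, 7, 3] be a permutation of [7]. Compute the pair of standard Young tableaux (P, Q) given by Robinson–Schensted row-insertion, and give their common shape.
P = [1, 3, 6, 7] / [2, 4] / [5];  Q = [1, 2, 3, 6] / [4, 7] / [5];  common shape = (4, 2, 1)

Row-insert the values π_1, π_2, … into P one at a time, bumping the leftmost entry strictly greater than the inserted value down to the next row. The recording tableau Q records, in position (i, j), the step at which that cell was added to P.
  Insert 2 (step 1): P = [2];  Q = [1]
  Insert 5 (step 2): P = [2, 5];  Q = [1, 2]
  Insert 6 (step 3): P = [2, 5, 6];  Q = [1, 2, 3]
  Insert 4 (step 4): P = [2, 4, 6] / [5];  Q = [1, 2, 3] / [4]
  Insert 1 (step 5): P = [1, 4, 6] / [2] / [5];  Q = [1, 2, 3] / [4] / [5]
  Insert 7 (step 6): P = [1, 4, 6, 7] / [2] / [5];  Q = [1, 2, 3, 6] / [4] / [5]
  Insert 3 (step 7): P = [1, 3, 6, 7] / [2, 4] / [5];  Q = [1, 2, 3, 6] / [4, 7] / [5]
Final shape: (4, 2, 1).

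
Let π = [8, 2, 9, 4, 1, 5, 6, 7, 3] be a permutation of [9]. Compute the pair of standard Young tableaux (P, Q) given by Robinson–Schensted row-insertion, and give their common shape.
P = [1, 3, 5, 6, 7] / [2, 4] / [8, 9];  Q = [1, 3, 6, 7, 8] / [2, 4] / [5, 9];  common shape = (5, 2, 2)

Row-insert the values π_1, π_2, … into P one at a time, bumping the leftmost entry strictly greater than the inserted value down to the next row. The recording tableau Q records, in position (i, j), the step at which that cell was added to P.
  Insert 8 (step 1): P = [8];  Q = [1]
  Insert 2 (step 2): P = [2] / [8];  Q = [1] / [2]
  Insert 9 (step 3): P = [2, 9] / [8];  Q = [1, 3] / [2]
  Insert 4 (step 4): P = [2, 4] / [8, 9];  Q = [1, 3] / [2, 4]
  Insert 1 (step 5): P = [1, 4] / [2, 9] / [8];  Q = [1, 3] / [2, 4] / [5]
  Insert 5 (step 6): P = [1, 4, 5] / [2, 9] / [8];  Q = [1, 3, 6] / [2, 4] / [5]
  Insert 6 (step 7): P = [1, 4, 5, 6] / [2, 9] / [8];  Q = [1, 3, 6, 7] / [2, 4] / [5]
  Insert 7 (step 8): P = [1, 4, 5, 6, 7] / [2, 9] / [8];  Q = [1, 3, 6, 7, 8] / [2, 4] / [5]
  Insert 3 (step 9): P = [1, 3, 5, 6, 7] / [2, 4] / [8, 9];  Q = [1, 3, 6, 7, 8] / [2, 4] / [5, 9]
Final shape: (5, 2, 2).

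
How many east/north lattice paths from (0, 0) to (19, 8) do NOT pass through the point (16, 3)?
Number of paths = 2165811

Total paths from (0, 0) to (19, 8): C(27, 19) = 2220075. Paths through (16, 3): (paths (0, 0) → (16, 3)) × (paths (16, 3) → (19, 8)) = C(19, 16) · C(8, 3) = 969 · 56 = 54264. Avoidance count = 2220075 − 54264 = 2165811.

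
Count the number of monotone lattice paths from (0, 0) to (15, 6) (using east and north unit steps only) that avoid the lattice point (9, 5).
Number of paths = 40250

Total paths from (0, 0) to (15, 6): C(21, 15) = 54264. Paths through (9, 5): (paths (0, 0) → (9, 5)) × (paths (9, 5) → (15, 6)) = C(14, 9) · C(7, 6) = 2002 · 7 = 14014. Avoidance count = 54264 − 14014 = 40250.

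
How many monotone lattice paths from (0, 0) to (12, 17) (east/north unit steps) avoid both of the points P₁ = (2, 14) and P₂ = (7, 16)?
Number of paths = 50405793

Inclusion–exclusion. Total paths: C(29, 12) = 51895935. Through P₁: C(16, 2)·C(13, 10) = 34320. Through P₂: C(23, 7)·C(6, 5) = 1470942. Since P₁ is strictly southwest of P₂, a monotone path through both must visit P₁ then P₂; paths through both = C(16, 2)·C(7, 5)·C(6, 5) = 15120. Avoid both = 51895935 − 34320 − 1470942 + 15120 = 50405793.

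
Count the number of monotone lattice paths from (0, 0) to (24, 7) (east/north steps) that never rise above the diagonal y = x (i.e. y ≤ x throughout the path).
Number of paths = 1893294

By the reflection principle (André's argument), the number of monotone paths to (24, 7) with n ≤ m that never go above y = x is C(31, 24) − C(31, 25) = 2629575 − 736281 = 1893294.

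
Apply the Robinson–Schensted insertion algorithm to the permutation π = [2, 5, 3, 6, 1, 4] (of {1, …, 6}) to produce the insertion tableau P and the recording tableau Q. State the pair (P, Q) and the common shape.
P = [1, 3, 4] / [2, 6] / [5];  Q = [1, 2, 4] / [3, 6] / [5];  common shape = (3, 2, 1)

Row-insert the values π_1, π_2, … into P one at a time, bumping the leftmost entry strictly greater than the inserted value down to the next row. The recording tableau Q records, in position (i, j), the step at which that cell was added to P.
  Insert 2 (step 1): P = [2];  Q = [1]
  Insert 5 (step 2): P = [2, 5];  Q = [1, 2]
  Insert 3 (step 3): P = [2, 3] / [5];  Q = [1, 2] / [3]
  Insert 6 (step 4): P = [2, 3, 6] / [5];  Q = [1, 2, 4] / [3]
  Insert 1 (step 5): P = [1, 3, 6] / [2] / [5];  Q = [1, 2, 4] / [3] / [5]
  Insert 4 (step 6): P = [1, 3, 4] / [2, 6] / [5];  Q = [1, 2, 4] / [3, 6] / [5]
Final shape: (3, 2, 1).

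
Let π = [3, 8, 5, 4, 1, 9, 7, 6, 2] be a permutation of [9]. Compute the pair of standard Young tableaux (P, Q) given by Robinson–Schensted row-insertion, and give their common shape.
P = [1, 2, 6] / [3, 4] / [5, 7] / [8, 9];  Q = [1, 2, 6] / [3, 7] / [4, 8] / [5, 9];  common shape = (3, 2, 2, 2)

Row-insert the values π_1, π_2, … into P one at a time, bumping the leftmost entry strictly greater than the inserted value down to the next row. The recording tableau Q records, in position (i, j), the step at which that cell was added to P.
  Insert 3 (step 1): P = [3];  Q = [1]
  Insert 8 (step 2): P = [3, 8];  Q = [1, 2]
  Insert 5 (step 3): P = [3, 5] / [8];  Q = [1, 2] / [3]
  Insert 4 (step 4): P = [3, 4] / [5] / [8];  Q = [1, 2] / [3] / [4]
  Insert 1 (step 5): P = [1, 4] / [3] / [5] / [8];  Q = [1, 2] / [3] / [4] / [5]
  Insert 9 (step 6): P = [1, 4, 9] / [3] / [5] / [8];  Q = [1, 2, 6] / [3] / [4] / [5]
  Insert 7 (step 7): P = [1, 4, 7] / [3, 9] / [5] / [8];  Q = [1, 2, 6] / [3, 7] / [4] / [5]
  Insert 6 (step 8): P = [1, 4, 6] / [3, 7] / [5, 9] / [8];  Q = [1, 2, 6] / [3, 7] / [4, 8] / [5]
  Insert 2 (step 9): P = [1, 2, 6] / [3, 4] / [5, 7] / [8, 9];  Q = [1, 2, 6] / [3, 7] / [4, 8] / [5, 9]
Final shape: (3, 2, 2, 2).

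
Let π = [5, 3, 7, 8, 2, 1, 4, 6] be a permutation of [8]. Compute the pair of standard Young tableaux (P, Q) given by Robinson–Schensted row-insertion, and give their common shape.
P = [1, 4, 6] / [2, 7, 8] / [3] / [5];  Q = [1, 3, 4] / [2, 7, 8] / [5] / [6];  common shape = (3, 3, 1, 1)

Row-insert the values π_1, π_2, … into P one at a time, bumping the leftmost entry strictly greater than the inserted value down to the next row. The recording tableau Q records, in position (i, j), the step at which that cell was added to P.
  Insert 5 (step 1): P = [5];  Q = [1]
  Insert 3 (step 2): P = [3] / [5];  Q = [1] / [2]
  Insert 7 (step 3): P = [3, 7] / [5];  Q = [1, 3] / [2]
  Insert 8 (step 4): P = [3, 7, 8] / [5];  Q = [1, 3, 4] / [2]
  Insert 2 (step 5): P = [2, 7, 8] / [3] / [5];  Q = [1, 3, 4] / [2] / [5]
  Insert 1 (step 6): P = [1, 7, 8] / [2] / [3] / [5];  Q = [1, 3, 4] / [2] / [5] / [6]
  Insert 4 (step 7): P = [1, 4, 8] / [2, 7] / [3] / [5];  Q = [1, 3, 4] / [2, 7] / [5] / [6]
  Insert 6 (step 8): P = [1, 4, 6] / [2, 7, 8] / [3] / [5];  Q = [1, 3, 4] / [2, 7, 8] / [5] / [6]
Final shape: (3, 3, 1, 1).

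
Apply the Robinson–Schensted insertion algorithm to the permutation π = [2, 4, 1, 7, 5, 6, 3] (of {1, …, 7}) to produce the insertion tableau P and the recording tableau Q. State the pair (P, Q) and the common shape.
P = [1, 3, 5, 6] / [2, 4] / [7];  Q = [1, 2, 4, 6] / [3, 5] / [7];  common shape = (4, 2, 1)

Row-insert the values π_1, π_2, … into P one at a time, bumping the leftmost entry strictly greater than the inserted value down to the next row. The recording tableau Q records, in position (i, j), the step at which that cell was added to P.
  Insert 2 (step 1): P = [2];  Q = [1]
  Insert 4 (step 2): P = [2, 4];  Q = [1, 2]
  Insert 1 (step 3): P = [1, 4] / [2];  Q = [1, 2] / [3]
  Insert 7 (step 4): P = [1, 4, 7] / [2];  Q = [1, 2, 4] / [3]
  Insert 5 (step 5): P = [1, 4, 5] / [2, 7];  Q = [1, 2, 4] / [3, 5]
  Insert 6 (step 6): P = [1, 4, 5, 6] / [2, 7];  Q = [1, 2, 4, 6] / [3, 5]
  Insert 3 (step 7): P = [1, 3, 5, 6] / [2, 4] / [7];  Q = [1, 2, 4, 6] / [3, 5] / [7]
Final shape: (4, 2, 1).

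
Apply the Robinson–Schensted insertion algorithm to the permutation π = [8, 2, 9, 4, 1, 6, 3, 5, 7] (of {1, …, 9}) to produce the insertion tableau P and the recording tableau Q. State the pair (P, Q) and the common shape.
P = [1, 3, 5, 7] / [2, 4, 6] / [8, 9];  Q = [1, 3, 6, 9] / [2, 4, 8] / [5, 7];  common shape = (4, 3, 2)

Row-insert the values π_1, π_2, … into P one at a time, bumping the leftmost entry strictly greater than the inserted value down to the next row. The recording tableau Q records, in position (i, j), the step at which that cell was added to P.
  Insert 8 (step 1): P = [8];  Q = [1]
  Insert 2 (step 2): P = [2] / [8];  Q = [1] / [2]
  Insert 9 (step 3): P = [2, 9] / [8];  Q = [1, 3] / [2]
  Insert 4 (step 4): P = [2, 4] / [8, 9];  Q = [1, 3] / [2, 4]
  Insert 1 (step 5): P = [1, 4] / [2, 9] / [8];  Q = [1, 3] / [2, 4] / [5]
  Insert 6 (step 6): P = [1, 4, 6] / [2, 9] / [8];  Q = [1, 3, 6] / [2, 4] / [5]
  Insert 3 (step 7): P = [1, 3, 6] / [2, 4] / [8, 9];  Q = [1, 3, 6] / [2, 4] / [5, 7]
  Insert 5 (step 8): P = [1, 3, 5] / [2, 4, 6] / [8, 9];  Q = [1, 3, 6] / [2, 4, 8] / [5, 7]
  Insert 7 (step 9): P = [1, 3, 5, 7] / [2, 4, 6] / [8, 9];  Q = [1, 3, 6, 9] / [2, 4, 8] / [5, 7]
Final shape: (4, 3, 2).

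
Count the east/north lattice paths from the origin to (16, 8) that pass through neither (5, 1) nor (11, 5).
Number of paths = 370479

Inclusion–exclusion. Total paths: C(24, 16) = 735471. Through P₁: C(6, 5)·C(18, 11) = 190944. Through P₂: C(16, 11)·C(8, 5) = 244608. Since P₁ is strictly southwest of P₂, a monotone path through both must visit P₁ then P₂; paths through both = C(6, 5)·C(10, 6)·C(8, 5) = 70560. Avoid both = 735471 − 190944 − 244608 + 70560 = 370479.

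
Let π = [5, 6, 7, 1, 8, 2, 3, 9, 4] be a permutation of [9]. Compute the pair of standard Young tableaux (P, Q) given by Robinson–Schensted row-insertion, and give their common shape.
P = [1, 2, 3, 4, 9] / [5, 6, 7, 8];  Q = [1, 2, 3, 5, 8] / [4, 6, 7, 9];  common shape = (5, 4)

Row-insert the values π_1, π_2, … into P one at a time, bumping the leftmost entry strictly greater than the inserted value down to the next row. The recording tableau Q records, in position (i, j), the step at which that cell was added to P.
  Insert 5 (step 1): P = [5];  Q = [1]
  Insert 6 (step 2): P = [5, 6];  Q = [1, 2]
  Insert 7 (step 3): P = [5, 6, 7];  Q = [1, 2, 3]
  Insert 1 (step 4): P = [1, 6, 7] / [5];  Q = [1, 2, 3] / [4]
  Insert 8 (step 5): P = [1, 6, 7, 8] / [5];  Q = [1, 2, 3, 5] / [4]
  Insert 2 (step 6): P = [1, 2, 7, 8] / [5, 6];  Q = [1, 2, 3, 5] / [4, 6]
  Insert 3 (step 7): P = [1, 2, 3, 8] / [5, 6, 7];  Q = [1, 2, 3, 5] / [4, 6, 7]
  Insert 9 (step 8): P = [1, 2, 3, 8, 9] / [5, 6, 7];  Q = [1, 2, 3, 5, 8] / [4, 6, 7]
  Insert 4 (step 9): P = [1, 2, 3, 4, 9] / [5, 6, 7, 8];  Q = [1, 2, 3, 5, 8] / [4, 6, 7, 9]
Final shape: (5, 4).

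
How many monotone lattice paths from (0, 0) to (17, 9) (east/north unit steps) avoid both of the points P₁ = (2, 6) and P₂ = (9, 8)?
Number of paths = 2891984

Inclusion–exclusion. Total paths: C(26, 17) = 3124550. Through P₁: C(8, 2)·C(18, 15) = 22848. Through P₂: C(17, 9)·C(9, 8) = 218790. Since P₁ is strictly southwest of P₂, a monotone path through both must visit P₁ then P₂; paths through both = C(8, 2)·C(9, 7)·C(9, 8) = 9072. Avoid both = 3124550 − 22848 − 218790 + 9072 = 2891984.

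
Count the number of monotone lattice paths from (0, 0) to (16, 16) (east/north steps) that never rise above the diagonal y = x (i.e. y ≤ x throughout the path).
Number of paths = 35357670

By the reflection principle (André's argument), the number of monotone paths to (16, 16) with n ≤ m that never go above y = x is C(32, 16) − C(32, 17) = 601080390 − 565722720 = 35357670.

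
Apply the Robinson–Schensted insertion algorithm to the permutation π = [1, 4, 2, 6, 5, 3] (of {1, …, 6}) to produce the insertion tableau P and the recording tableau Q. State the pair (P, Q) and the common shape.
P = [1, 2, 3] / [4, 5] / [6];  Q = [1, 2, 4] / [3, 5] / [6];  common shape = (3, 2, 1)

Row-insert the values π_1, π_2, … into P one at a time, bumping the leftmost entry strictly greater than the inserted value down to the next row. The recording tableau Q records, in position (i, j), the step at which that cell was added to P.
  Insert 1 (step 1): P = [1];  Q = [1]
  Insert 4 (step 2): P = [1, 4];  Q = [1, 2]
  Insert 2 (step 3): P = [1, 2] / [4];  Q = [1, 2] / [3]
  Insert 6 (step 4): P = [1, 2, 6] / [4];  Q = [1, 2, 4] / [3]
  Insert 5 (step 5): P = [1, 2, 5] / [4, 6];  Q = [1, 2, 4] / [3, 5]
  Insert 3 (step 6): P = [1, 2, 3] / [4, 5] / [6];  Q = [1, 2, 4] / [3, 5] / [6]
Final shape: (3, 2, 1).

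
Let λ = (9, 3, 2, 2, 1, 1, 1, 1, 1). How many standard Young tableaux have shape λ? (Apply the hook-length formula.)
# SYT of shape (9, 3, 2, 2, 1, 1, 1, 1, 1) = 88230870

Hook-length formula: f^λ = n! / Π hook(c), product over all cells c of the Young diagram. For λ = (9, 3, 2, 2, 1, 1, 1, 1, 1), n = 21 boxes. Hook lengths by row (left-to-right, top-to-bottom): [17, 11, 8, 6, 5, 4, 3, 2, 1]; [10, 4, 1]; [8, 2]; [7, 1]; [5]; [4]; [3]; [2]; [1]. Product of hooks = 579059712000. So f^λ = 21! / 579059712000 = 51090942171709440000 / 579059712000 = 88230870.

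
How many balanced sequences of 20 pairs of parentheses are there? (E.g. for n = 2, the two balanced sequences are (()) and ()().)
C_20 = 6564120420

These balanced parentheses are counted by the Catalan number C_n = (1/(n + 1)) · C(2n, n). For n = 20: C_20 = (1/21) · C(40, 20) = 137846528820/21 = 6564120420.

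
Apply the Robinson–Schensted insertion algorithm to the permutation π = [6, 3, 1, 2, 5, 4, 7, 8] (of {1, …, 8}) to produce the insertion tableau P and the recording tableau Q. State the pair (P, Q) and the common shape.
P = [1, 2, 4, 7, 8] / [3, 5] / [6];  Q = [1, 4, 5, 7, 8] / [2, 6] / [3];  common shape = (5, 2, 1)

Row-insert the values π_1, π_2, … into P one at a time, bumping the leftmost entry strictly greater than the inserted value down to the next row. The recording tableau Q records, in position (i, j), the step at which that cell was added to P.
  Insert 6 (step 1): P = [6];  Q = [1]
  Insert 3 (step 2): P = [3] / [6];  Q = [1] / [2]
  Insert 1 (step 3): P = [1] / [3] / [6];  Q = [1] / [2] / [3]
  Insert 2 (step 4): P = [1, 2] / [3] / [6];  Q = [1, 4] / [2] / [3]
  Insert 5 (step 5): P = [1, 2, 5] / [3] / [6];  Q = [1, 4, 5] / [2] / [3]
  Insert 4 (step 6): P = [1, 2, 4] / [3, 5] / [6];  Q = [1, 4, 5] / [2, 6] / [3]
  Insert 7 (step 7): P = [1, 2, 4, 7] / [3, 5] / [6];  Q = [1, 4, 5, 7] / [2, 6] / [3]
  Insert 8 (step 8): P = [1, 2, 4, 7, 8] / [3, 5] / [6];  Q = [1, 4, 5, 7, 8] / [2, 6] / [3]
Final shape: (5, 2, 1).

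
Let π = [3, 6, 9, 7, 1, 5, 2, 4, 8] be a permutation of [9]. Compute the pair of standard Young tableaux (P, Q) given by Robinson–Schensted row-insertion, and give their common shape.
P = [1, 2, 4, 8] / [3, 5, 7] / [6] / [9];  Q = [1, 2, 3, 9] / [4, 6, 8] / [5] / [7];  common shape = (4, 3, 1, 1)

Row-insert the values π_1, π_2, … into P one at a time, bumping the leftmost entry strictly greater than the inserted value down to the next row. The recording tableau Q records, in position (i, j), the step at which that cell was added to P.
  Insert 3 (step 1): P = [3];  Q = [1]
  Insert 6 (step 2): P = [3, 6];  Q = [1, 2]
  Insert 9 (step 3): P = [3, 6, 9];  Q = [1, 2, 3]
  Insert 7 (step 4): P = [3, 6, 7] / [9];  Q = [1, 2, 3] / [4]
  Insert 1 (step 5): P = [1, 6, 7] / [3] / [9];  Q = [1, 2, 3] / [4] / [5]
  Insert 5 (step 6): P = [1, 5, 7] / [3, 6] / [9];  Q = [1, 2, 3] / [4, 6] / [5]
  Insert 2 (step 7): P = [1, 2, 7] / [3, 5] / [6] / [9];  Q = [1, 2, 3] / [4, 6] / [5] / [7]
  Insert 4 (step 8): P = [1, 2, 4] / [3, 5, 7] / [6] / [9];  Q = [1, 2, 3] / [4, 6, 8] / [5] / [7]
  Insert 8 (step 9): P = [1, 2, 4, 8] / [3, 5, 7] / [6] / [9];  Q = [1, 2, 3, 9] / [4, 6, 8] / [5] / [7]
Final shape: (4, 3, 1, 1).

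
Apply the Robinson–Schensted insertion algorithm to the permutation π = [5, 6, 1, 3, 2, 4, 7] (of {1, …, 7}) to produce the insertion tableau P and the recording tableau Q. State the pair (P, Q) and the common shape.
P = [1, 2, 4, 7] / [3, 6] / [5];  Q = [1, 2, 6, 7] / [3, 4] / [5];  common shape = (4, 2, 1)

Row-insert the values π_1, π_2, … into P one at a time, bumping the leftmost entry strictly greater than the inserted value down to the next row. The recording tableau Q records, in position (i, j), the step at which that cell was added to P.
  Insert 5 (step 1): P = [5];  Q = [1]
  Insert 6 (step 2): P = [5, 6];  Q = [1, 2]
  Insert 1 (step 3): P = [1, 6] / [5];  Q = [1, 2] / [3]
  Insert 3 (step 4): P = [1, 3] / [5, 6];  Q = [1, 2] / [3, 4]
  Insert 2 (step 5): P = [1, 2] / [3, 6] / [5];  Q = [1, 2] / [3, 4] / [5]
  Insert 4 (step 6): P = [1, 2, 4] / [3, 6] / [5];  Q = [1, 2, 6] / [3, 4] / [5]
  Insert 7 (step 7): P = [1, 2, 4, 7] / [3, 6] / [5];  Q = [1, 2, 6, 7] / [3, 4] / [5]
Final shape: (4, 2, 1).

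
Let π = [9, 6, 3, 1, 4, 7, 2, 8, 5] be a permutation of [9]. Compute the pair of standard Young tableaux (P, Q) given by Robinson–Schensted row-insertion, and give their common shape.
P = [1, 2, 5, 8] / [3, 4, 7] / [6] / [9];  Q = [1, 5, 6, 8] / [2, 7, 9] / [3] / [4];  common shape = (4, 3, 1, 1)

Row-insert the values π_1, π_2, … into P one at a time, bumping the leftmost entry strictly greater than the inserted value down to the next row. The recording tableau Q records, in position (i, j), the step at which that cell was added to P.
  Insert 9 (step 1): P = [9];  Q = [1]
  Insert 6 (step 2): P = [6] / [9];  Q = [1] / [2]
  Insert 3 (step 3): P = [3] / [6] / [9];  Q = [1] / [2] / [3]
  Insert 1 (step 4): P = [1] / [3] / [6] / [9];  Q = [1] / [2] / [3] / [4]
  Insert 4 (step 5): P = [1, 4] / [3] / [6] / [9];  Q = [1, 5] / [2] / [3] / [4]
  Insert 7 (step 6): P = [1, 4, 7] / [3] / [6] / [9];  Q = [1, 5, 6] / [2] / [3] / [4]
  Insert 2 (step 7): P = [1, 2, 7] / [3, 4] / [6] / [9];  Q = [1, 5, 6] / [2, 7] / [3] / [4]
  Insert 8 (step 8): P = [1, 2, 7, 8] / [3, 4] / [6] / [9];  Q = [1, 5, 6, 8] / [2, 7] / [3] / [4]
  Insert 5 (step 9): P = [1, 2, 5, 8] / [3, 4, 7] / [6] / [9];  Q = [1, 5, 6, 8] / [2, 7, 9] / [3] / [4]
Final shape: (4, 3, 1, 1).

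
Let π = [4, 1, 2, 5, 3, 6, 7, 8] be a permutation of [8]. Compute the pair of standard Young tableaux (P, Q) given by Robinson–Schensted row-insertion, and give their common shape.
P = [1, 2, 3, 6, 7, 8] / [4, 5];  Q = [1, 3, 4, 6, 7, 8] / [2, 5];  common shape = (6, 2)

Row-insert the values π_1, π_2, … into P one at a time, bumping the leftmost entry strictly greater than the inserted value down to the next row. The recording tableau Q records, in position (i, j), the step at which that cell was added to P.
  Insert 4 (step 1): P = [4];  Q = [1]
  Insert 1 (step 2): P = [1] / [4];  Q = [1] / [2]
  Insert 2 (step 3): P = [1, 2] / [4];  Q = [1, 3] / [2]
  Insert 5 (step 4): P = [1, 2, 5] / [4];  Q = [1, 3, 4] / [2]
  Insert 3 (step 5): P = [1, 2, 3] / [4, 5];  Q = [1, 3, 4] / [2, 5]
  Insert 6 (step 6): P = [1, 2, 3, 6] / [4, 5];  Q = [1, 3, 4, 6] / [2, 5]
  Insert 7 (step 7): P = [1, 2, 3, 6, 7] / [4, 5];  Q = [1, 3, 4, 6, 7] / [2, 5]
  Insert 8 (step 8): P = [1, 2, 3, 6, 7, 8] / [4, 5];  Q = [1, 3, 4, 6, 7, 8] / [2, 5]
Final shape: (6, 2).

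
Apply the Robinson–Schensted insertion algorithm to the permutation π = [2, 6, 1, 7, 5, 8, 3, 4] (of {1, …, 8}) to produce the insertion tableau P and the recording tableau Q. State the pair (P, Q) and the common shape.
P = [1, 3, 4, 8] / [2, 5, 7] / [6];  Q = [1, 2, 4, 6] / [3, 5, 8] / [7];  common shape = (4, 3, 1)

Row-insert the values π_1, π_2, … into P one at a time, bumping the leftmost entry strictly greater than the inserted value down to the next row. The recording tableau Q records, in position (i, j), the step at which that cell was added to P.
  Insert 2 (step 1): P = [2];  Q = [1]
  Insert 6 (step 2): P = [2, 6];  Q = [1, 2]
  Insert 1 (step 3): P = [1, 6] / [2];  Q = [1, 2] / [3]
  Insert 7 (step 4): P = [1, 6, 7] / [2];  Q = [1, 2, 4] / [3]
  Insert 5 (step 5): P = [1, 5, 7] / [2, 6];  Q = [1, 2, 4] / [3, 5]
  Insert 8 (step 6): P = [1, 5, 7, 8] / [2, 6];  Q = [1, 2, 4, 6] / [3, 5]
  Insert 3 (step 7): P = [1, 3, 7, 8] / [2, 5] / [6];  Q = [1, 2, 4, 6] / [3, 5] / [7]
  Insert 4 (step 8): P = [1, 3, 4, 8] / [2, 5, 7] / [6];  Q = [1, 2, 4, 6] / [3, 5, 8] / [7]
Final shape: (4, 3, 1).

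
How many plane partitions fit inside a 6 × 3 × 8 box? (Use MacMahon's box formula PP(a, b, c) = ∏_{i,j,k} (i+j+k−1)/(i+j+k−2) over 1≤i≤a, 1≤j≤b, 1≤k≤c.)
PP(6, 3, 8) = 614083470

Evaluate the triple product over i = 1..6, j = 1..3, k = 1..8. The factors are (2/1) · (3/2) · (4/3) · (5/4) · (6/5) · (7/6) · (8/7) · (9/8) · … (144 factors total). The numerators and denominators telescope so the product is an integer; carrying out the multiplication exactly gives PP(6, 3, 8) = 614083470.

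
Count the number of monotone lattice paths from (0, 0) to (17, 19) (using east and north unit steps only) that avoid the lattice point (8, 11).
Number of paths = 6760098180

Total paths from (0, 0) to (17, 19): C(36, 17) = 8597496600. Paths through (8, 11): (paths (0, 0) → (8, 11)) × (paths (8, 11) → (17, 19)) = C(19, 8) · C(17, 9) = 75582 · 24310 = 1837398420. Avoidance count = 8597496600 − 1837398420 = 6760098180.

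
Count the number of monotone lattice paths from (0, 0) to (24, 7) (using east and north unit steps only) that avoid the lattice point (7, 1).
Number of paths = 1821999

Total paths from (0, 0) to (24, 7): C(31, 24) = 2629575. Paths through (7, 1): (paths (0, 0) → (7, 1)) × (paths (7, 1) → (24, 7)) = C(8, 7) · C(23, 17) = 8 · 100947 = 807576. Avoidance count = 2629575 − 807576 = 1821999.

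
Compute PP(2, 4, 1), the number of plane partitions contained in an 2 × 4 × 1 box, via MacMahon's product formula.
PP(2, 4, 1) = 15

Evaluate the triple product over i = 1..2, j = 1..4, k = 1..1. The factors are (2/1) · (3/2) · (4/3) · (5/4) · (3/2) · (4/3) · (5/4) · (6/5). The numerators and denominators telescope so the product is an integer; carrying out the multiplication exactly gives PP(2, 4, 1) = 15.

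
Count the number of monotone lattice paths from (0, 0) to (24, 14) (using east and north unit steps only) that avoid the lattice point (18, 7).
Number of paths = 8844672900

Total paths from (0, 0) to (24, 14): C(38, 24) = 9669554100. Paths through (18, 7): (paths (0, 0) → (18, 7)) × (paths (18, 7) → (24, 14)) = C(25, 18) · C(13, 6) = 480700 · 1716 = 824881200. Avoidance count = 9669554100 − 824881200 = 8844672900.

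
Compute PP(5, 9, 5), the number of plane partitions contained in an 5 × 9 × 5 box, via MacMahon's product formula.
PP(5, 9, 5) = 1566039386912

Evaluate the triple product over i = 1..5, j = 1..9, k = 1..5. The factors are (2/1) · (3/2) · (4/3) · (5/4) · (6/5) · (3/2) · (4/3) · (5/4) · … (225 factors total). The numerators and denominators telescope so the product is an integer; carrying out the multiplication exactly gives PP(5, 9, 5) = 1566039386912.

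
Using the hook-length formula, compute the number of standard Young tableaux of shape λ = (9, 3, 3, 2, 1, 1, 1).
# SYT of shape (9, 3, 3, 2, 1, 1, 1) = 56434560

Hook-length formula: f^λ = n! / Π hook(c), product over all cells c of the Young diagram. For λ = (9, 3, 3, 2, 1, 1, 1), n = 20 boxes. Hook lengths by row (left-to-right, top-to-bottom): [15, 11, 9, 6, 5, 4, 3, 2, 1]; [8, 4, 2]; [7, 3, 1]; [5, 1]; [3]; [2]; [1]. Product of hooks = 43110144000. So f^λ = 20! / 43110144000 = 2432902008176640000 / 43110144000 = 56434560.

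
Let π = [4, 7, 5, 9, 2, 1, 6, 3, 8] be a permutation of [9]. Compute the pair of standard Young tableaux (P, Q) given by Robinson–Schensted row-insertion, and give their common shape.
P = [1, 3, 6, 8] / [2, 5] / [4, 9] / [7];  Q = [1, 2, 4, 9] / [3, 7] / [5, 8] / [6];  common shape = (4, 2, 2, 1)

Row-insert the values π_1, π_2, … into P one at a time, bumping the leftmost entry strictly greater than the inserted value down to the next row. The recording tableau Q records, in position (i, j), the step at which that cell was added to P.
  Insert 4 (step 1): P = [4];  Q = [1]
  Insert 7 (step 2): P = [4, 7];  Q = [1, 2]
  Insert 5 (step 3): P = [4, 5] / [7];  Q = [1, 2] / [3]
  Insert 9 (step 4): P = [4, 5, 9] / [7];  Q = [1, 2, 4] / [3]
  Insert 2 (step 5): P = [2, 5, 9] / [4] / [7];  Q = [1, 2, 4] / [3] / [5]
  Insert 1 (step 6): P = [1, 5, 9] / [2] / [4] / [7];  Q = [1, 2, 4] / [3] / [5] / [6]
  Insert 6 (step 7): P = [1, 5, 6] / [2, 9] / [4] / [7];  Q = [1, 2, 4] / [3, 7] / [5] / [6]
  Insert 3 (step 8): P = [1, 3, 6] / [2, 5] / [4, 9] / [7];  Q = [1, 2, 4] / [3, 7] / [5, 8] / [6]
  Insert 8 (step 9): P = [1, 3, 6, 8] / [2, 5] / [4, 9] / [7];  Q = [1, 2, 4, 9] / [3, 7] / [5, 8] / [6]
Final shape: (4, 2, 2, 1).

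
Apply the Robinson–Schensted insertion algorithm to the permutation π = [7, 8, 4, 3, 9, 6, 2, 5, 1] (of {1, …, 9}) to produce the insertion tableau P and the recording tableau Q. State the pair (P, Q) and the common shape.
P = [1, 5, 9] / [2, 6] / [3, 8] / [4] / [7];  Q = [1, 2, 5] / [3, 6] / [4, 8] / [7] / [9];  common shape = (3, 2, 2, 1, 1)

Row-insert the values π_1, π_2, … into P one at a time, bumping the leftmost entry strictly greater than the inserted value down to the next row. The recording tableau Q records, in position (i, j), the step at which that cell was added to P.
  Insert 7 (step 1): P = [7];  Q = [1]
  Insert 8 (step 2): P = [7, 8];  Q = [1, 2]
  Insert 4 (step 3): P = [4, 8] / [7];  Q = [1, 2] / [3]
  Insert 3 (step 4): P = [3, 8] / [4] / [7];  Q = [1, 2] / [3] / [4]
  Insert 9 (step 5): P = [3, 8, 9] / [4] / [7];  Q = [1, 2, 5] / [3] / [4]
  Insert 6 (step 6): P = [3, 6, 9] / [4, 8] / [7];  Q = [1, 2, 5] / [3, 6] / [4]
  Insert 2 (step 7): P = [2, 6, 9] / [3, 8] / [4] / [7];  Q = [1, 2, 5] / [3, 6] / [4] / [7]
  Insert 5 (step 8): P = [2, 5, 9] / [3, 6] / [4, 8] / [7];  Q = [1, 2, 5] / [3, 6] / [4, 8] / [7]
  Insert 1 (step 9): P = [1, 5, 9] / [2, 6] / [3, 8] / [4] / [7];  Q = [1, 2, 5] / [3, 6] / [4, 8] / [7] / [9]
Final shape: (3, 2, 2, 1, 1).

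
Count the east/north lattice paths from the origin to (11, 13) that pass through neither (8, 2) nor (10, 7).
Number of paths = 2350243

Inclusion–exclusion. Total paths: C(24, 11) = 2496144. Through P₁: C(10, 8)·C(14, 3) = 16380. Through P₂: C(17, 10)·C(7, 1) = 136136. Since P₁ is strictly southwest of P₂, a monotone path through both must visit P₁ then P₂; paths through both = C(10, 8)·C(7, 2)·C(7, 1) = 6615. Avoid both = 2496144 − 16380 − 136136 + 6615 = 2350243.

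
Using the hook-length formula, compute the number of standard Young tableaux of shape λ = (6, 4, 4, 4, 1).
# SYT of shape (6, 4, 4, 4, 1) = 9976824

Hook-length formula: f^λ = n! / Π hook(c), product over all cells c of the Young diagram. For λ = (6, 4, 4, 4, 1), n = 19 boxes. Hook lengths by row (left-to-right, top-to-bottom): [10, 8, 7, 6, 2, 1]; [7, 5, 4, 3]; [6, 4, 3, 2]; [5, 3, 2, 1]; [1]. Product of hooks = 12192768000. So f^λ = 19! / 12192768000 = 121645100408832000 / 12192768000 = 9976824.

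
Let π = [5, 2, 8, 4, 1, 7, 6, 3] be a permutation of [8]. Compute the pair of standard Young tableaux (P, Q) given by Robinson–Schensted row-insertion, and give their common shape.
P = [1, 3, 6] / [2, 4] / [5, 7] / [8];  Q = [1, 3, 6] / [2, 4] / [5, 7] / [8];  common shape = (3, 2, 2, 1)

Row-insert the values π_1, π_2, … into P one at a time, bumping the leftmost entry strictly greater than the inserted value down to the next row. The recording tableau Q records, in position (i, j), the step at which that cell was added to P.
  Insert 5 (step 1): P = [5];  Q = [1]
  Insert 2 (step 2): P = [2] / [5];  Q = [1] / [2]
  Insert 8 (step 3): P = [2, 8] / [5];  Q = [1, 3] / [2]
  Insert 4 (step 4): P = [2, 4] / [5, 8];  Q = [1, 3] / [2, 4]
  Insert 1 (step 5): P = [1, 4] / [2, 8] / [5];  Q = [1, 3] / [2, 4] / [5]
  Insert 7 (step 6): P = [1, 4, 7] / [2, 8] / [5];  Q = [1, 3, 6] / [2, 4] / [5]
  Insert 6 (step 7): P = [1, 4, 6] / [2, 7] / [5, 8];  Q = [1, 3, 6] / [2, 4] / [5, 7]
  Insert 3 (step 8): P = [1, 3, 6] / [2, 4] / [5, 7] / [8];  Q = [1, 3, 6] / [2, 4] / [5, 7] / [8]
Final shape: (3, 2, 2, 1).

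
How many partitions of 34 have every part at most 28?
p(34, parts ≤ 28) = 12291

Use the recurrence p(n, m) = p(n, m−1) + p(n−m, m): either the largest part is < m (count p(n, m−1)) or the largest part is exactly m (remove one copy of m, count p(n−m, m)). With p(0, ·) = 1 this gives p(34, parts ≤ 28) = 12291. (By conjugating Young diagrams, this also counts partitions of 34 into at most 28 parts.)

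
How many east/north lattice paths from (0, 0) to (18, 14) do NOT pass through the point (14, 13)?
Number of paths = 371144100

Total paths from (0, 0) to (18, 14): C(32, 18) = 471435600. Paths through (14, 13): (paths (0, 0) → (14, 13)) × (paths (14, 13) → (18, 14)) = C(27, 14) · C(5, 4) = 20058300 · 5 = 100291500. Avoidance count = 471435600 − 100291500 = 371144100.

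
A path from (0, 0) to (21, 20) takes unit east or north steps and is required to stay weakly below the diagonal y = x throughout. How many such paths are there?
Number of paths = 24466267020

By the reflection principle (André's argument), the number of monotone paths to (21, 20) with n ≤ m that never go above y = x is C(41, 21) − C(41, 22) = 269128937220 − 244662670200 = 24466267020.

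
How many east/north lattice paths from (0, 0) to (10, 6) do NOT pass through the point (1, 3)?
Number of paths = 7128

Total paths from (0, 0) to (10, 6): C(16, 10) = 8008. Paths through (1, 3): (paths (0, 0) → (1, 3)) × (paths (1, 3) → (10, 6)) = C(4, 1) · C(12, 9) = 4 · 220 = 880. Avoidance count = 8008 − 880 = 7128.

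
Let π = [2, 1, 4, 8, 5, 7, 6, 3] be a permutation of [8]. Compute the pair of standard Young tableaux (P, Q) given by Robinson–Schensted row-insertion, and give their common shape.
P = [1, 3, 5, 6] / [2, 4] / [7] / [8];  Q = [1, 3, 4, 6] / [2, 5] / [7] / [8];  common shape = (4, 2, 1, 1)

Row-insert the values π_1, π_2, … into P one at a time, bumping the leftmost entry strictly greater than the inserted value down to the next row. The recording tableau Q records, in position (i, j), the step at which that cell was added to P.
  Insert 2 (step 1): P = [2];  Q = [1]
  Insert 1 (step 2): P = [1] / [2];  Q = [1] / [2]
  Insert 4 (step 3): P = [1, 4] / [2];  Q = [1, 3] / [2]
  Insert 8 (step 4): P = [1, 4, 8] / [2];  Q = [1, 3, 4] / [2]
  Insert 5 (step 5): P = [1, 4, 5] / [2, 8];  Q = [1, 3, 4] / [2, 5]
  Insert 7 (step 6): P = [1, 4, 5, 7] / [2, 8];  Q = [1, 3, 4, 6] / [2, 5]
  Insert 6 (step 7): P = [1, 4, 5, 6] / [2, 7] / [8];  Q = [1, 3, 4, 6] / [2, 5] / [7]
  Insert 3 (step 8): P = [1, 3, 5, 6] / [2, 4] / [7] / [8];  Q = [1, 3, 4, 6] / [2, 5] / [7] / [8]
Final shape: (4, 2, 1, 1).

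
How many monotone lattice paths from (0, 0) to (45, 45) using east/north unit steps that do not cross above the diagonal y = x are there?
C_45 = 2257117854077248073253720

These NE paths below the diagonal are counted by the Catalan number C_n = (1/(n + 1)) · C(2n, n). For n = 45: C_45 = (1/46) · C(90, 45) = 103827421287553411369671120/46 = 2257117854077248073253720.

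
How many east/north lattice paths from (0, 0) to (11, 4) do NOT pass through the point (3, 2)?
Number of paths = 915

Total paths from (0, 0) to (11, 4): C(15, 11) = 1365. Paths through (3, 2): (paths (0, 0) → (3, 2)) × (paths (3, 2) → (11, 4)) = C(5, 3) · C(10, 8) = 10 · 45 = 450. Avoidance count = 1365 − 450 = 915.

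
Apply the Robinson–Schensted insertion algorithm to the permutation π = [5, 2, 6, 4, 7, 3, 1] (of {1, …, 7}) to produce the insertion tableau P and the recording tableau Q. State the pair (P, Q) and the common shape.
P = [1, 3, 7] / [2, 6] / [4] / [5];  Q = [1, 3, 5] / [2, 4] / [6] / [7];  common shape = (3, 2, 1, 1)

Row-insert the values π_1, π_2, … into P one at a time, bumping the leftmost entry strictly greater than the inserted value down to the next row. The recording tableau Q records, in position (i, j), the step at which that cell was added to P.
  Insert 5 (step 1): P = [5];  Q = [1]
  Insert 2 (step 2): P = [2] / [5];  Q = [1] / [2]
  Insert 6 (step 3): P = [2, 6] / [5];  Q = [1, 3] / [2]
  Insert 4 (step 4): P = [2, 4] / [5, 6];  Q = [1, 3] / [2, 4]
  Insert 7 (step 5): P = [2, 4, 7] / [5, 6];  Q = [1, 3, 5] / [2, 4]
  Insert 3 (step 6): P = [2, 3, 7] / [4, 6] / [5];  Q = [1, 3, 5] / [2, 4] / [6]
  Insert 1 (step 7): P = [1, 3, 7] / [2, 6] / [4] / [5];  Q = [1, 3, 5] / [2, 4] / [6] / [7]
Final shape: (3, 2, 1, 1).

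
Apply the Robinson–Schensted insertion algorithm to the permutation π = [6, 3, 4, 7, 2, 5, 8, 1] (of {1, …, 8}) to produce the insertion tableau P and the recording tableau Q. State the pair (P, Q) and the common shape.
P = [1, 4, 5, 8] / [2, 7] / [3] / [6];  Q = [1, 3, 4, 7] / [2, 6] / [5] / [8];  common shape = (4, 2, 1, 1)

Row-insert the values π_1, π_2, … into P one at a time, bumping the leftmost entry strictly greater than the inserted value down to the next row. The recording tableau Q records, in position (i, j), the step at which that cell was added to P.
  Insert 6 (step 1): P = [6];  Q = [1]
  Insert 3 (step 2): P = [3] / [6];  Q = [1] / [2]
  Insert 4 (step 3): P = [3, 4] / [6];  Q = [1, 3] / [2]
  Insert 7 (step 4): P = [3, 4, 7] / [6];  Q = [1, 3, 4] / [2]
  Insert 2 (step 5): P = [2, 4, 7] / [3] / [6];  Q = [1, 3, 4] / [2] / [5]
  Insert 5 (step 6): P = [2, 4, 5] / [3, 7] / [6];  Q = [1, 3, 4] / [2, 6] / [5]
  Insert 8 (step 7): P = [2, 4, 5, 8] / [3, 7] / [6];  Q = [1, 3, 4, 7] / [2, 6] / [5]
  Insert 1 (step 8): P = [1, 4, 5, 8] / [2, 7] / [3] / [6];  Q = [1, 3, 4, 7] / [2, 6] / [5] / [8]
Final shape: (4, 2, 1, 1).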